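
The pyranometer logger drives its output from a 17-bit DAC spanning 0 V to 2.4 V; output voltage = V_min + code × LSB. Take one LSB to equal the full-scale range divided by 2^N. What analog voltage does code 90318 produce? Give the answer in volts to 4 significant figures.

V_FS = 2.4 V. LSB = 2.4 V / 2^17.
V_out = V_min + code × LSB = 0 V + 90318 × 2.4 V / 131072
      = 0 + 1.65377 = 1.65377 V.

1.654 V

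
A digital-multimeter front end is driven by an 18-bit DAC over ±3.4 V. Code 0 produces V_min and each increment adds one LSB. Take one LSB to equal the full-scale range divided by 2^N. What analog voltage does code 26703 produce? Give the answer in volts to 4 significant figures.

Full-scale range = 3.4 V − (-3.4 V) = 6.8 V. LSB = 6.8 V / 2^18.
V_out = V_min + code × LSB = -3.4 V + 26703 × 6.8 V / 262144
      = -3.4 + 0.692674 = -2.70733 V.

-2.707 V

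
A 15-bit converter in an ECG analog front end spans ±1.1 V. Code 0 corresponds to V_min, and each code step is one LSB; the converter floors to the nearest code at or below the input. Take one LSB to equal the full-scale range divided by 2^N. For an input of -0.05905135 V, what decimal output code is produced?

15504

Range = 1.1 − (-1.1) = 2.2 V. LSB = 2.2 V / 2^15 ≈ 67.14 µV.
code = ⌊(V_in − V_min)/LSB⌋ = ⌊(V_in − V_min) × 2^15 / range⌋
     = ⌊(-0.05905135 − (-1.1)) × 32768 / 2.2⌋ = ⌊1.04094865 × 32768/2.2⌋
     = ⌊15504.457⌋ = 15504.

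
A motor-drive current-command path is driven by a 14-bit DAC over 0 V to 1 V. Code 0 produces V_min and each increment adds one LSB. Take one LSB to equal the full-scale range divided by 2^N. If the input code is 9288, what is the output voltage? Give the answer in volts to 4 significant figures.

Range is 1 V. LSB = 1 V / 2^14.
V_out = V_min + code × LSB = 0 V + 9288 × 1 V / 16384
      = 0 + 0.566895 = 0.566895 V.

0.5669 V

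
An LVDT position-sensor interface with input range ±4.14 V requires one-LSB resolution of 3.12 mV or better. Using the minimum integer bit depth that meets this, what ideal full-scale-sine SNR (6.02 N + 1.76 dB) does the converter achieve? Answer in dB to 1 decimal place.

74.0 dB

Range = 4.14 − (-4.14) = 8.28 V.
8.28 V / 3.12 mV = 2654. Since 2^11 = 2048 and 2^12 = 4096, N = 12.
SNR = 6.02 × 12 + 1.76 = 74.00 dB.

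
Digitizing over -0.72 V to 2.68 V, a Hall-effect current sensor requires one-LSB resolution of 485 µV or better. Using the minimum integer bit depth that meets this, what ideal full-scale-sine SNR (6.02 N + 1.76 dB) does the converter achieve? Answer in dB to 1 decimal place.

Span: 2.68 V − (-0.72 V) = 3.4 V.
3.4 V / 485 µV = 7010. Since 2^12 = 4096 and 2^13 = 8192, N = 13.
Ideal SNR at N = 13: 6.02·13 + 1.76 = 80.0 dB.

80.0 dB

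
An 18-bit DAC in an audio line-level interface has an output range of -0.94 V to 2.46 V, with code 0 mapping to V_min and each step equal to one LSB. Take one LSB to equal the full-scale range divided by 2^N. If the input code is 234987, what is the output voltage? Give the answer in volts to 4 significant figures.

Full-scale range = 2.46 V − (-0.94 V) = 3.4 V. LSB = 3.4 V / 2^18.
V_out = V_min + code × LSB = -0.94 V + 234987 × 3.4 V / 262144
      = -0.94 V + 3.04777 V = 2.10777 V.

2.108 V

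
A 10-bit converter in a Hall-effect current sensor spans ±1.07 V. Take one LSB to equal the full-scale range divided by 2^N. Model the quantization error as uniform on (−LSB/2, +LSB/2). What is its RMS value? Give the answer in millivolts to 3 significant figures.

The full-scale span is 1.07 − (-1.07) = 2.14 V.
LSB = 2.14 V / 2^10 = 2.0898 mV.
For a uniform distribution on [−LSB/2, +LSB/2], V_rms = LSB/√12 = 2.0898 mV/3.4641 = 0.603 mV.

0.603 mV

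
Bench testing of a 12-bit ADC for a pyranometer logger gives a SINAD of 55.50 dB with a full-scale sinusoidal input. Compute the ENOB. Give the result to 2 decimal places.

(55.50 − 1.76) / 6.02 = 53.74/6.02 = 8.9269 effective bits.

8.93 bits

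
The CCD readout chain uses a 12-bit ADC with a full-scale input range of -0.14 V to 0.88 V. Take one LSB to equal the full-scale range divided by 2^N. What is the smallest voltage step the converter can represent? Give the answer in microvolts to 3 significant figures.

249 µV

The full-scale span is 0.88 − (-0.14) = 1.02 V.
There are 2^12 = 4096 steps.
LSB = 1.02 V / 2^12 = 249 µV.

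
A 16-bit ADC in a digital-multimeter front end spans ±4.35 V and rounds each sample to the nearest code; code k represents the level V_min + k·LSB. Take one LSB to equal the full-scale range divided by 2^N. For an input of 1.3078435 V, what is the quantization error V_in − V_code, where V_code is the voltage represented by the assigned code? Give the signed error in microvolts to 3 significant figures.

−23.9 µV

Span: 4.35 V − (-4.35 V) = 8.7 V. LSB = 8.7 V / 2^16 ≈ 132.8 µV.
(V_in − V_min)/LSB = (1.3078435 − (-4.35)) × 65536/8.7 = 42619.8197 → nearest code k = 42620.
V_code = V_min + k × range/2^16 = -4.35 + 42620 × 8.7/65536 = 1.3078674316 V.
e = 1.3078435 − (1.3078674316) = −23.9 µV.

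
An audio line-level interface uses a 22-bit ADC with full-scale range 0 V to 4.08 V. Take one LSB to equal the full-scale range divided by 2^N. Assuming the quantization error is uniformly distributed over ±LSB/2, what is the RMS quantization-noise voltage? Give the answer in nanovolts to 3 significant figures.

Range is 4.08 V.
LSB = 4.08 V ÷ 2^22 = 4.08/4194304 V = 0.97275 µV.
V_rms = LSB/√12 = 0.97275 µV / √12 = 281 nV.

281 nV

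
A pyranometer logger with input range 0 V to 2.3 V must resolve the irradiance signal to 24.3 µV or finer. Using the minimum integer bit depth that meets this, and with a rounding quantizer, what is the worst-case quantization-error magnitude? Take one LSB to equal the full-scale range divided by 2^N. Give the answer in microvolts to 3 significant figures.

Range is 2.3 V.
Required number of levels: 2.3/24.3 µV = 94650; smallest N with 2^N ≥ that is 17.
LSB = 2.3 V / 2^17 = 17.548 µV.
Half an LSB is 8.77 µV.

8.77 µV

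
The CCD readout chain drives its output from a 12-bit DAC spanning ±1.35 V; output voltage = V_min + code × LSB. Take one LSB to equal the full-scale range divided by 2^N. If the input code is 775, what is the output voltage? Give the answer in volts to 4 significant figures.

-0.8391 V

Full-scale range = 1.35 V − (-1.35 V) = 2.7 V. LSB = 2.7 V / 2^12.
V_out = V_min + code × LSB = -1.35 V + 775 × 2.7 V / 4096
      = -1.35 V + 0.510864 V = -0.839136 V.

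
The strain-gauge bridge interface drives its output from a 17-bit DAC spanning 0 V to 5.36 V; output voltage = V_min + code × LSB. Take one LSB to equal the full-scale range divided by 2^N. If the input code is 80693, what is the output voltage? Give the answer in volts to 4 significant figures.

Span = 5.36 V. LSB = 5.36 V / 2^17.
Output = V_min + (80693/131072) × range = 0 + 0.615639 × 5.36 V
      = 0 V + 3.29982 V = 3.29982 V.

3.300 V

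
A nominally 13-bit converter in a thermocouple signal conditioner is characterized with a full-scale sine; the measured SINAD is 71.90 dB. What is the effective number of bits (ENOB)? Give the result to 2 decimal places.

Inverting SNR = 6.02 N + 1.76: N_eff = (71.90 − 1.76)/6.02 = 11.6512.

11.65 bits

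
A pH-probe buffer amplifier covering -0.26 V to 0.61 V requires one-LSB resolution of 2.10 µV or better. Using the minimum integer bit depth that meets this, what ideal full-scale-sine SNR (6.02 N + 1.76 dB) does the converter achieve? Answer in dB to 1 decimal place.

116.1 dB

Range = 0.61 − (-0.26) = 0.87 V.
0.87 V / 2.10 µV = 414300. Since 2^18 = 262144 and 2^19 = 524288, N = 19.
Ideal SNR at N = 19: 6.02·19 + 1.76 = 116.1 dB.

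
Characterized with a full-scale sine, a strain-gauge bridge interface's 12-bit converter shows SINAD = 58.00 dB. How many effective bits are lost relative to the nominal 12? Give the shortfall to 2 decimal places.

2.66 bits

N_eff = (58.00 − 1.76)/6.02 = 9.3422 bits.
Lost resolution: 12 − 9.3422 = 2.6578 bits.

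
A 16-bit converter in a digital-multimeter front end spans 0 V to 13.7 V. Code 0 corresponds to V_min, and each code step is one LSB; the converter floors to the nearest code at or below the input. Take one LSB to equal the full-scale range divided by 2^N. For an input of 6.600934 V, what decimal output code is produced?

Span = 13.7 V. LSB = 13.7 V / 2^16 ≈ 209.0 µV.
V_in − V_min = 6.600934 − (0) = 6.600934 V.
Divide by LSB: 6.600934 × 65536/13.7 = 31576.5555.
Truncating gives code 31576.

31576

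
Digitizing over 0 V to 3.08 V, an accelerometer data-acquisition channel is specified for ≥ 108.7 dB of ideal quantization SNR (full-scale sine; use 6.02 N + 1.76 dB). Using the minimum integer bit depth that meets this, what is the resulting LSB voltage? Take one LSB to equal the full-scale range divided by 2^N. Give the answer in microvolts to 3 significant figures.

11.7 µV

Full-scale range = 3.08 V.
Required N = ⌈(108.7 − 1.76)/6.02⌉ = ⌈17.764⌉ = 18.
LSB = 3.08 V / 2^18 = 11.7 µV.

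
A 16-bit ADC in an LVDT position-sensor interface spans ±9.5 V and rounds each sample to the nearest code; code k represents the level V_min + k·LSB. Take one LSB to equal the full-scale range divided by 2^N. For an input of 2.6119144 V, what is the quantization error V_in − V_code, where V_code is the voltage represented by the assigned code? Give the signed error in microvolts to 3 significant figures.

+52.2 µV

Span: 9.5 V − (-9.5 V) = 19 V. LSB = 19 V / 2^16 ≈ 289.9 µV.
(2.6119144 − (-9.5)) / LSB = 12.1119144 × 65536/19 = 41777.1801. Nearest integer: k = 41777.
V_code = V_min + k × range/2^16 = -9.5 + 41777 × 19/65536 = 2.6118621826 V.
e = 2.6119144 − (2.6118621826) = +52.2 µV.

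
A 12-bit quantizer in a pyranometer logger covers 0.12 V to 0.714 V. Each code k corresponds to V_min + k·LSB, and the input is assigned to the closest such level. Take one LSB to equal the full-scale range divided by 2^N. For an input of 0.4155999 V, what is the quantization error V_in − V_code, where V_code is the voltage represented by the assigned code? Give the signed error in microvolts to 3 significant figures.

Full-scale range = 0.714 V − (0.12 V) = 0.594 V. LSB = 0.594 V / 2^12 ≈ 145.0 µV.
(V_in − V_min)/LSB = (0.4155999 − (0.12)) × 4096/0.594 = 2038.3454 → nearest code k = 2038.
Reconstructed level: 0.12 + 2038 × 0.594/4096 V = 0.4155498047 V.
e = 0.4155999 − (0.4155498047) = +50.1 µV.

+50.1 µV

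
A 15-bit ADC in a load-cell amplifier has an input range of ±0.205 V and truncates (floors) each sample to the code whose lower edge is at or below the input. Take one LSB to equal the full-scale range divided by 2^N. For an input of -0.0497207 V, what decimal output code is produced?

Range = 0.205 − (-0.205) = 0.41 V. LSB = 0.41 V / 2^15 ≈ 12.51 µV.
(V_in − V_min) × 2^15/range = (-0.0497207 − (-0.205)) × 32768/0.41 = 12410.225.
Floor → code = 12410.

12410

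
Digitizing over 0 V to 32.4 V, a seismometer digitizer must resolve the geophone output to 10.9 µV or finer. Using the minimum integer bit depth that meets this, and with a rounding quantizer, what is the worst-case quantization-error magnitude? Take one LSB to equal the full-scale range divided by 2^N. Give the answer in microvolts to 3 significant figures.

Full-scale range = 32.4 V.
Need 2^N ≥ 32.4 V / 10.9 µV = 2.972e6 → N_min = 22.
LSB = 32.4 V ÷ 2^22 = 32.4/4194304 V = 7.7248 µV.
Half an LSB is 3.86 µV.

3.86 µV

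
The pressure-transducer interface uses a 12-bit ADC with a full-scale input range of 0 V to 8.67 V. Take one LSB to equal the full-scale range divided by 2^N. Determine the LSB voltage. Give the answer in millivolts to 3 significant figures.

2.12 mV

Range is 8.67 V.
There are 2^12 = 4096 steps.
One LSB is 8.67 V / 4096 = 2.12 mV.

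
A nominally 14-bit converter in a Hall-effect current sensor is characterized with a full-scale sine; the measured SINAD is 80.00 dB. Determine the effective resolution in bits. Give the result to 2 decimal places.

(80.00 − 1.76) / 6.02 = 78.24/6.02 = 12.9967 effective bits.

13.00 bits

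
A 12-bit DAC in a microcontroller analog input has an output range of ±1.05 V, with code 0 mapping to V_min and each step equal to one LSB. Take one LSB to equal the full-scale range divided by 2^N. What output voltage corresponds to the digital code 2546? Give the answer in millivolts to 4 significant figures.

Full-scale range = 1.05 V − (-1.05 V) = 2.1 V. LSB = 2.1 V / 2^12.
V_out = V_min + code × LSB = -1.05 V + 2546 × 2.1 V / 4096
      = -1.05 V + 1.30532 V = 0.255322 V.

255.3 mV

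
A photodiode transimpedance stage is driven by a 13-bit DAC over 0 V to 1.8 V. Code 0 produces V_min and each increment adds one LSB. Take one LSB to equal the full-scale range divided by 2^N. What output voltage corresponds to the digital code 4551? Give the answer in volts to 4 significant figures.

Range is 1.8 V. LSB = 1.8 V / 2^13.
Output = V_min + (4551/8192) × range = 0 + 0.555542 × 1.8 V
      = 0 V + 0.999976 V = 0.999976 V.

1.000 V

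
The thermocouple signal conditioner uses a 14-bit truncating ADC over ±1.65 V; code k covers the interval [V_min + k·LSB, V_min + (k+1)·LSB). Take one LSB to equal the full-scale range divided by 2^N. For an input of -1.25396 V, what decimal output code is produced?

1966

Full-scale range = 1.65 V − (-1.65 V) = 3.3 V. LSB = 3.3 V / 2^14 ≈ 201.4 µV.
V_in − V_min = -1.25396 − (-1.65) = 0.39604 V.
Divide by LSB: 0.39604 × 16384/3.3 = 1966.2786.
Truncating gives code 1966.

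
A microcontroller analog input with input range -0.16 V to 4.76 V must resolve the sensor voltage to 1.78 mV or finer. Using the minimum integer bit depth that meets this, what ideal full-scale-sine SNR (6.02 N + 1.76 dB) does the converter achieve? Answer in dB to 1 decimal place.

Span: 4.76 V − (-0.16 V) = 4.92 V.
Required number of levels: 4.92/1.78 mV = 2764.0; smallest N with 2^N ≥ that is 12.
6.02(12) + 1.76 = 74.00 dB.

74.0 dB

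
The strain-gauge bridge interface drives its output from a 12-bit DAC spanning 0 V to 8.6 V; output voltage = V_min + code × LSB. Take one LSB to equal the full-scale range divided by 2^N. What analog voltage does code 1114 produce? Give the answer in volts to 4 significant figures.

2.339 V

Span = 8.6 V. LSB = 8.6 V / 2^12.
V_out = V_min + code × LSB = 0 V + 1114 × 8.6 V / 4096
      = 0 + 2.33896 = 2.33896 V.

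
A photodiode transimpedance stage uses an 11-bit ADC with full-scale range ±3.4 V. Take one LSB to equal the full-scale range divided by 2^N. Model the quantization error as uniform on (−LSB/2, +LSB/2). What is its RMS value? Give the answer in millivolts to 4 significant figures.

0.9585 mV

Range = 3.4 − (-3.4) = 6.8 V.
LSB = 6.8 V ÷ 2^11 = 6.8/2048 V = 3.32031 mV.
V_rms = LSB/√12 = 3.32031 mV / √12 = 0.9585 mV.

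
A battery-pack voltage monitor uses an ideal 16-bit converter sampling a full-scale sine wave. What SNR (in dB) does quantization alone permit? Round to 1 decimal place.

98.1 dB

For an ideal N-bit converter with full-scale sine input, SNR = 6.02 N + 1.76 dB. SNR = 6.02 × 16 + 1.76 = 96.32 + 1.76 = 98.08 dB.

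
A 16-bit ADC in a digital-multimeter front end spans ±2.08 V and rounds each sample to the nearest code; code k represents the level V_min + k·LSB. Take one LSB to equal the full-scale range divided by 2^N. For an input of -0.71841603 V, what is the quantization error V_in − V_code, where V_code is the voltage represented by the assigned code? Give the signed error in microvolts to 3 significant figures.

Range = 2.08 − (-2.08) = 4.16 V. LSB = 4.16 V / 2^16 ≈ 63.48 µV.
(V_in − V_min)/LSB = (-0.71841603 − (-2.08)) × 65536/4.16 = 21450.1844 → nearest code k = 21450.
V_code = V_min + k × range/2^16 = -2.08 + 21450 × 4.16/65536 = -0.71842773438 V.
V_in − V_code = -0.71841603 − (-0.71842773438) = +11.7 µV.

+11.7 µV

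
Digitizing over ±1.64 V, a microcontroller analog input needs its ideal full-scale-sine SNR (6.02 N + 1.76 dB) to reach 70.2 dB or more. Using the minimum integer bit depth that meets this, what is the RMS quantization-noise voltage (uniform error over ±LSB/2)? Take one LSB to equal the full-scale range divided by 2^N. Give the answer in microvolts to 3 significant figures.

231 µV

Span: 1.64 V − (-1.64 V) = 3.28 V.
Solving 6.02 N ≥ 70.2 − 1.76: N ≥ 11.369. Round up → N = 12.
LSB = 3.28 V / 2^12 = 0.80078 mV.
RMS noise = LSB/√12 = 231 µV.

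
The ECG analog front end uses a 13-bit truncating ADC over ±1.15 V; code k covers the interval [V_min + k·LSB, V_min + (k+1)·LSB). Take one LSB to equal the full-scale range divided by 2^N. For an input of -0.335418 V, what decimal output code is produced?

Span: 1.15 V − (-1.15 V) = 2.3 V. LSB = 2.3 V / 2^13 ≈ 280.8 µV.
V_in − V_min = -0.335418 − (-1.15) = 0.814582 V.
Divide by LSB: 0.814582 × 8192/2.3 = 2901.3286.
Truncating gives code 2901.

2901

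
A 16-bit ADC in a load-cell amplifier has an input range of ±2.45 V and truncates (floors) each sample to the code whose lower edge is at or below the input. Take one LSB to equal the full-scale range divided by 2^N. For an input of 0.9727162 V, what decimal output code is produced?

45777

Range = 2.45 − (-2.45) = 4.9 V. LSB = 4.9 V / 2^16 ≈ 74.77 µV.
code = ⌊(V_in − V_min)/LSB⌋ = ⌊(V_in − V_min) × 2^16 / range⌋
     = ⌊(0.9727162 − (-2.45)) × 65536 / 4.9⌋ = ⌊3.4227162 × 65536/4.9⌋
     = ⌊45777.781⌋ = 45777.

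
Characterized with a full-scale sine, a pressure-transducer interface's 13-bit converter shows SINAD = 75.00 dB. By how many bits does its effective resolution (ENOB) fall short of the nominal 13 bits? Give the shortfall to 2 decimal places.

0.83 bits

Effective bits = (75.00 − 1.76)/6.02 = 12.1661.
Shortfall = 13 − 12.1661 = 0.8339 bits.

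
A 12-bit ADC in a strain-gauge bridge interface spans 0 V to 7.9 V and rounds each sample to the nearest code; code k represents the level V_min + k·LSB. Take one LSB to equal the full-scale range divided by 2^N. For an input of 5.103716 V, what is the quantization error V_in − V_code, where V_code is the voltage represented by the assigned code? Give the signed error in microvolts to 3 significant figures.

+347 µV

V_FS = 7.9 V. LSB = 7.9 V / 2^12 ≈ 1.929 mV.
(5.103716 − (0)) / LSB = 5.103716 × 4096/7.9 = 2646.1798. Nearest integer: k = 2646.
Reconstructed level: 0 + 2646 × 7.9/4096 V = 5.103369141 V.
V_in − V_code = 5.103716 − (5.103369141) = +347 µV.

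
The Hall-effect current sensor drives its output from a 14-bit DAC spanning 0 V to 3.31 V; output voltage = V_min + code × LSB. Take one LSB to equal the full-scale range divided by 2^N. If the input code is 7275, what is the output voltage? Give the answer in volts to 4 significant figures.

V_FS = 3.31 V. LSB = 3.31 V / 2^14.
V_out = V_min + code × LSB = 0 V + 7275 × 3.31 V / 16384
      = 0 V + 1.46974 V = 1.46974 V.

1.470 V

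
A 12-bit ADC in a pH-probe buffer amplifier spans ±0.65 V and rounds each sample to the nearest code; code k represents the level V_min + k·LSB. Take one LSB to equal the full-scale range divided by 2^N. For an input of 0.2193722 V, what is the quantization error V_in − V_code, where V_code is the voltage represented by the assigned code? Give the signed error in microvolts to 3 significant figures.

Full-scale range = 0.65 V − (-0.65 V) = 1.3 V. LSB = 1.3 V / 2^12 ≈ 317.4 µV.
Position in LSBs: (0.2193722 − (-0.65)) × 4096/1.3 = 2739.1912; rounding gives k = 2739.
V_code = V_min + k × range/2^12 = -0.65 + 2739 × 1.3/4096 = 0.2193115234 V.
Error = V_in − V_code = 0.2193722 − (0.2193115234) = +60.7 µV.

+60.7 µV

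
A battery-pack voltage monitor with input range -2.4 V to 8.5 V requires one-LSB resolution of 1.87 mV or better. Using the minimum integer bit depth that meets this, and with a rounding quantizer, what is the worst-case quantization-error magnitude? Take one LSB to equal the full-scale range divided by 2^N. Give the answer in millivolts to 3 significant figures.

Full-scale range = 8.5 V − (-2.4 V) = 10.9 V.
Need 2^N ≥ 10.9 V / 1.87 mV = 5829 → N_min = 13.
LSB = 10.9 V / 2^13 = 1.3306 mV.
|e|_max = LSB/2 = 0.665 mV.

0.665 mV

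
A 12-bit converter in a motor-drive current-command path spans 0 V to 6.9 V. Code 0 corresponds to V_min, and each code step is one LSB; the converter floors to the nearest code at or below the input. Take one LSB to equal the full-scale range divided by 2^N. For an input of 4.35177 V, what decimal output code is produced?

Full-scale range = 6.9 V. LSB = 6.9 V / 2^12 ≈ 1.685 mV.
V_in − V_min = 4.35177 − (0) = 4.35177 V.
Divide by LSB: 4.35177 × 4096/6.9 = 2583.3116.
Truncating gives code 2583.

2583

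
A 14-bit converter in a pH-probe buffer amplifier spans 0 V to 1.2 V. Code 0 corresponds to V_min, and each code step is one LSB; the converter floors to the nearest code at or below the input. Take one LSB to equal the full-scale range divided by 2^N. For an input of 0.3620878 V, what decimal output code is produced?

4943

Full-scale range = 1.2 V. LSB = 1.2 V / 2^14 ≈ 73.24 µV.
(V_in − V_min) × 2^14/range = (0.3620878 − (0)) × 16384/1.2 = 4943.705.
Floor → code = 4943.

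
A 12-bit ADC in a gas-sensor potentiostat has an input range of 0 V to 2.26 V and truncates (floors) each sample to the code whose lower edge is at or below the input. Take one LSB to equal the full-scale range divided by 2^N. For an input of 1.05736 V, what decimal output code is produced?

1916

Range is 2.26 V. LSB = 2.26 V / 2^12 ≈ 0.5518 mV.
V_in − V_min = 1.05736 − (0) = 1.05736 V.
Divide by LSB: 1.05736 × 4096/2.26 = 1916.3480.
Truncating gives code 1916.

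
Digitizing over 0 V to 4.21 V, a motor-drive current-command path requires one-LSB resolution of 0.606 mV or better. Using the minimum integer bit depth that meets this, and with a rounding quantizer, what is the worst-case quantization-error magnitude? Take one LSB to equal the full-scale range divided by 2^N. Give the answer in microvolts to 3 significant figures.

Full-scale range = 4.21 V.
Levels needed ≥ 4.21/0.606 mV = 6947. 2^13 = 8192 suffices, so N_min = 13.
One LSB is 4.21 V / 8192 = 0.51392 mV.
|e|_max = LSB/2 = 257 µV.

257 µV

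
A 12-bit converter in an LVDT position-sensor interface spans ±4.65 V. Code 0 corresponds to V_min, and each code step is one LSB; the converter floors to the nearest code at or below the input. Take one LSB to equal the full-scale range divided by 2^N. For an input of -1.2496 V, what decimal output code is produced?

Range = 4.65 − (-4.65) = 9.3 V. LSB = 9.3 V / 2^12 ≈ 2.271 mV.
code = ⌊(V_in − V_min)/LSB⌋ = ⌊(V_in − V_min) × 2^12 / range⌋
     = ⌊(-1.2496 − (-4.65)) × 4096 / 9.3⌋ = ⌊3.4004 × 4096/9.3⌋
     = ⌊1497.639⌋ = 1497.

1497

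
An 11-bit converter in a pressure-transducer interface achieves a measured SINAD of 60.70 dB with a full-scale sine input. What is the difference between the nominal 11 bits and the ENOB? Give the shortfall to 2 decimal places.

N_eff = (60.70 − 1.76)/6.02 = 9.7907 bits.
11 − 9.7907 = 1.21 bits below nominal.

1.21 bits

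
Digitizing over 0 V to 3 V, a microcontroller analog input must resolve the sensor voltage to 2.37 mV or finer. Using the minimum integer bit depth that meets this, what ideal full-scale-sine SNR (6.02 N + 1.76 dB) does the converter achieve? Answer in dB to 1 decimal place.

Range is 3 V.
Need 2^N ≥ 3 V / 2.37 mV = 1266 → N_min = 11.
6.02(11) + 1.76 = 67.98 dB.

68.0 dB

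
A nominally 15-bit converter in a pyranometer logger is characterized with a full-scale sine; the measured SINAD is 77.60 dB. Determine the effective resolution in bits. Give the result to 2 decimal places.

(77.60 − 1.76) / 6.02 = 75.84/6.02 = 12.5980 effective bits.

12.60 bits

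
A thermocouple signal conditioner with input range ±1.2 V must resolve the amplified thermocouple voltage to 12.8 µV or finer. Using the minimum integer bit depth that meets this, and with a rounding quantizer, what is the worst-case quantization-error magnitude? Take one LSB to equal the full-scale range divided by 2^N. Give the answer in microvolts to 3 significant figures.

Full-scale range = 1.2 V − (-1.2 V) = 2.4 V.
Required number of levels: 2.4/12.8 µV = 187500; smallest N with 2^N ≥ that is 18.
Step size = 2.4/262144 V = 9.1553 µV.
Max error for round-to-nearest is LSB/2 = 4.58 µV.

4.58 µV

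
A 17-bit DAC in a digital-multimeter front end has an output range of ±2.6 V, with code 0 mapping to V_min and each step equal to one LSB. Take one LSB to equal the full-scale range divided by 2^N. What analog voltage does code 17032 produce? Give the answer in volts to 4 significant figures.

-1.924 V

Span: 2.6 V − (-2.6 V) = 5.2 V. LSB = 5.2 V / 2^17.
V_out = -2.6 + 17032 × (5.2/131072) V
      = -2.6 + 0.675708 = -1.92429 V.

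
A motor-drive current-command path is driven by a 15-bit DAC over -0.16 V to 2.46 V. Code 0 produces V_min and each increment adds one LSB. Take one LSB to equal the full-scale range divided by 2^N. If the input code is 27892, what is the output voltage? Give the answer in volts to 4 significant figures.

Full-scale range = 2.46 V − (-0.16 V) = 2.62 V. LSB = 2.62 V / 2^15.
Output = V_min + (27892/32768) × range = -0.16 + 0.851196 × 2.62 V
      = -0.16 + 2.23013 = 2.07013 V.

2.070 V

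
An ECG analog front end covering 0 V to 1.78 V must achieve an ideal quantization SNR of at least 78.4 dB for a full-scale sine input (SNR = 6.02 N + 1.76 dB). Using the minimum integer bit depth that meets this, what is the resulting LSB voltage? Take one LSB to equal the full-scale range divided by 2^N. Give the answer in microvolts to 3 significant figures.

Full-scale range = 1.78 V.
Solving 6.02 N ≥ 78.4 − 1.76: N ≥ 12.731. Round up → N = 13.
Step size = 1.78/8192 V = 217 µV.

217 µV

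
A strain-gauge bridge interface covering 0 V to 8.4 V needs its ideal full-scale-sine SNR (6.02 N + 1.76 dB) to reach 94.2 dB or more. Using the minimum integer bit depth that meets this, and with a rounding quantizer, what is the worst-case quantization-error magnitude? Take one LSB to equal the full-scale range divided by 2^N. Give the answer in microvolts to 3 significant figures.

64.1 µV

Span = 8.4 V.
Required N = ⌈(94.2 − 1.76)/6.02⌉ = ⌈15.355⌉ = 16.
LSB = 8.4 V / 2^16 = 128.17 µV.
|e|_max = LSB/2 = 64.1 µV.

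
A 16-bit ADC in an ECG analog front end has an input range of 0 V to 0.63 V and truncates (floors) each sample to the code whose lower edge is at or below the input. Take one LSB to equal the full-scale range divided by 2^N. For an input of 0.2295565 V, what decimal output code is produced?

23879

Span = 0.63 V. LSB = 0.63 V / 2^16 ≈ 9.613 µV.
code = ⌊(V_in − V_min)/LSB⌋ = ⌊(V_in − V_min) × 2^16 / range⌋
     = ⌊(0.2295565 − (0)) × 65536 / 0.63⌋ = ⌊0.2295565 × 65536/0.63⌋
     = ⌊23879.706⌋ = 23879.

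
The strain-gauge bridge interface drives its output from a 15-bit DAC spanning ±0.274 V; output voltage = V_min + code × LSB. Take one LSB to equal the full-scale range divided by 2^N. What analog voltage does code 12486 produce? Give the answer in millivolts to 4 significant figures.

-65.19 mV

Span: 0.274 V − (-0.274 V) = 0.548 V. LSB = 0.548 V / 2^15.
V_out = V_min + code × LSB = -0.274 V + 12486 × 0.548 V / 32768
      = -0.274 V + 0.208811 V = -0.0651887 V.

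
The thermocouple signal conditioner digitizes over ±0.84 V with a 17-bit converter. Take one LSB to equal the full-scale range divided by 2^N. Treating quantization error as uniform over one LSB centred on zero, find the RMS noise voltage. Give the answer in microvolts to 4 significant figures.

3.700 µV

Range = 0.84 − (-0.84) = 1.68 V.
One LSB is 1.68 V / 131072 = 12.8174 µV.
For a uniform distribution on [−LSB/2, +LSB/2], V_rms = LSB/√12 = 12.8174 µV/3.4641 = 3.700 µV.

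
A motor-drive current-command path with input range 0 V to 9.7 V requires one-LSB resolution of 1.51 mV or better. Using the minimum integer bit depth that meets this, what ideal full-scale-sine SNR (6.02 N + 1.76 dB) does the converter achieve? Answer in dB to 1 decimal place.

80.0 dB

Span = 9.7 V.
Required number of levels: 9.7/1.51 mV = 6423.8; smallest N with 2^N ≥ that is 13.
SNR = 6.02 × 13 + 1.76 = 80.02 dB.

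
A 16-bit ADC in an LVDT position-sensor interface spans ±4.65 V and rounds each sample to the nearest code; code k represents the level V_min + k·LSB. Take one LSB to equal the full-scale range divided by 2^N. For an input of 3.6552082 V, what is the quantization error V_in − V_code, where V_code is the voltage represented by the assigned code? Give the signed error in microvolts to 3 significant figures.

−25.6 µV

Span: 4.65 V − (-4.65 V) = 9.3 V. LSB = 9.3 V / 2^16 ≈ 141.9 µV.
Position in LSBs: (3.6552082 − (-4.65)) × 65536/9.3 = 58525.8198; rounding gives k = 58526.
Reconstructed level: -4.65 + 58526 × 9.3/65536 V = 3.6552337646 V.
V_in − V_code = 3.6552082 − (3.6552337646) = −25.6 µV.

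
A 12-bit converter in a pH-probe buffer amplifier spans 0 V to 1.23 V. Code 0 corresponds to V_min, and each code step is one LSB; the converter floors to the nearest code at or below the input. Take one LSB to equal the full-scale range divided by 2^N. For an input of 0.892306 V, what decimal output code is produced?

Range is 1.23 V. LSB = 1.23 V / 2^12 ≈ 300.3 µV.
V_in − V_min = 0.892306 − (0) = 0.892306 V.
Divide by LSB: 0.892306 × 4096/1.23 = 2971.4515.
Truncating gives code 2971.

2971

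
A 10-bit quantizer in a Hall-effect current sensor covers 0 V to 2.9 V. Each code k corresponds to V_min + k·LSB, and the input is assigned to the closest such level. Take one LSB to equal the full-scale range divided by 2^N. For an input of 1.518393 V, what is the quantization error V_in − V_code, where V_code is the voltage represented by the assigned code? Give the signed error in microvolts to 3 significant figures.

+424 µV

Span = 2.9 V. LSB = 2.9 V / 2^10 ≈ 2.832 mV.
Position in LSBs: (1.518393 − (0)) × 1024/2.9 = 536.1498; rounding gives k = 536.
V_code = V_min + k × range/2^10 = 0 + 536 × 2.9/1024 = 1.517968750 V.
V_in − V_code = 1.518393 − (1.517968750) = +424 µV.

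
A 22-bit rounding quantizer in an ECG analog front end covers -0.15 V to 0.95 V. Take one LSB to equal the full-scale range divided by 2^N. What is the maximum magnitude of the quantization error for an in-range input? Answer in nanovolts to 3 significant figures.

131 nV

The full-scale span is 0.95 − (-0.15) = 1.1 V.
LSB = 1.1 V ÷ 2^22 = 1.1/4194304 V = 262.26 nV.
A rounding quantizer has |error| ≤ LSB/2 = 131 nV.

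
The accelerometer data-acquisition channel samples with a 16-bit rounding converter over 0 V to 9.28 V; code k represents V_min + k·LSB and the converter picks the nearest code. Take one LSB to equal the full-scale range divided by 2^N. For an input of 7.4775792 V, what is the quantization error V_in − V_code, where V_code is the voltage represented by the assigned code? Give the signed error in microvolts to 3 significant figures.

+25.5 µV

Full-scale range = 9.28 V. LSB = 9.28 V / 2^16 ≈ 141.6 µV.
(V_in − V_min)/LSB = (7.4775792 − (0)) × 65536/9.28 = 52807.1800 → nearest code k = 52807.
V_code = V_min + k × range/2^16 = 0 + 52807 × 9.28/65536 = 7.4775537109 V.
V_in − V_code = 7.4775792 − (7.4775537109) = +25.5 µV.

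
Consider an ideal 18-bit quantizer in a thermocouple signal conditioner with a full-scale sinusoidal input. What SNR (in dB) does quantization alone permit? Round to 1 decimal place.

For an ideal N-bit converter with full-scale sine input, SNR = 6.02 N + 1.76 dB. SNR = 6.02 × 18 + 1.76 = 108.36 + 1.76 = 110.12 dB.

110.1 dB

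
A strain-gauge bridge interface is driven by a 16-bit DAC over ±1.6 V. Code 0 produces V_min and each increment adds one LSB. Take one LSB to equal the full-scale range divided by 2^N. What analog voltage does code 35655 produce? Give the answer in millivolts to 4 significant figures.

Range = 1.6 − (-1.6) = 3.2 V. LSB = 3.2 V / 2^16.
V_out = -1.6 + 35655 × (3.2/65536) V
      = -1.6 V + 1.74097 V = 0.140967 V.

141.0 mV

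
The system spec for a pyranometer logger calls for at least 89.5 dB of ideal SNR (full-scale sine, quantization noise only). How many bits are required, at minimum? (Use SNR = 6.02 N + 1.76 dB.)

Solving 6.02 N ≥ 89.5 − 1.76: N ≥ 14.575. Round up → N = 15.

15 bits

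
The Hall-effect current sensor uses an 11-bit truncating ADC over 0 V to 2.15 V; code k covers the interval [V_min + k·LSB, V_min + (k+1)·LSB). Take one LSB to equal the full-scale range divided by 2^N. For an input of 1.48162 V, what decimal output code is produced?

1411

Span = 2.15 V. LSB = 2.15 V / 2^11 ≈ 1.050 mV.
(V_in − V_min) × 2^11/range = (1.48162 − (0)) × 2048/2.15 = 1411.329.
Floor → code = 1411.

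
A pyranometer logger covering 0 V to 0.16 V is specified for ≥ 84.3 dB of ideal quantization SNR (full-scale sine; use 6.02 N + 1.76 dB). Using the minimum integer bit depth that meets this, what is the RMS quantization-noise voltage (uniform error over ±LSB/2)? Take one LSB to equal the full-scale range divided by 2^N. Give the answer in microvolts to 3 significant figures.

2.82 µV

V_FS = 0.16 V.
Solving 6.02 N ≥ 84.3 − 1.76: N ≥ 13.711. Round up → N = 14.
One LSB is 0.16 V / 16384 = 9.7656 µV.
σ_q = LSB/√12 = 9.7656 µV/3.4641 = 2.82 µV.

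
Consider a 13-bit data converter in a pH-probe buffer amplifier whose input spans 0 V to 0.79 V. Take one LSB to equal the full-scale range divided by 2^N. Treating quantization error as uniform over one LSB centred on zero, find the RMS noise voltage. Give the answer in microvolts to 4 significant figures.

27.84 µV

Full-scale range = 0.79 V.
LSB = 0.79 V ÷ 2^13 = 0.79/8192 V = 96.4355 µV.
RMS of a uniform error over width LSB is LSB/√12 = 27.84 µV.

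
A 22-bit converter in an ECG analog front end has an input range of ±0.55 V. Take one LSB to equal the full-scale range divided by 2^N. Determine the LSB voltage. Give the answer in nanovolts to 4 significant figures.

Span: 0.55 V − (-0.55 V) = 1.1 V.
There are 2^22 = 4194304 steps.
LSB = 1.1 V ÷ 2^22 = 1.1/4194304 V = 262.3 nV.

262.3 nV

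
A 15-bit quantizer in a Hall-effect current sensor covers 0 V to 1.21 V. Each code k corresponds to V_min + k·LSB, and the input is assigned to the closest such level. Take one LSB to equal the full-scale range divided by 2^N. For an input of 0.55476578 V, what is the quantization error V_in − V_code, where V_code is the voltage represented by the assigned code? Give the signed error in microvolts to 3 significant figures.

−14.5 µV

Range is 1.21 V. LSB = 1.21 V / 2^15 ≈ 36.93 µV.
(V_in − V_min)/LSB = (0.55476578 − (0)) × 32768/1.21 = 15023.6075 → nearest code k = 15024.
V_code = 0 + (15024/32768) × 1.21 = 0.55478027344 V.
Error = V_in − V_code = 0.55476578 − (0.55478027344) = −14.5 µV.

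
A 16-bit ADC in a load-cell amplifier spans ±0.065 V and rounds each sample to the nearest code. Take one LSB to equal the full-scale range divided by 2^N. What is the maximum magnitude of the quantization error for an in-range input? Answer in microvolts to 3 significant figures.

Range = 0.065 − (-0.065) = 0.13 V.
LSB = 0.13 V ÷ 2^16 = 0.13/65536 V = 1.9836 µV.
|e|_max = LSB/2 = 0.992 µV.

0.992 µV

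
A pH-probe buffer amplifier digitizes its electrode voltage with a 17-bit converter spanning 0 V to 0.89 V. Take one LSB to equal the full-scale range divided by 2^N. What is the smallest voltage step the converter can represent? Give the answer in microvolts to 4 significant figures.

6.790 µV

Span = 0.89 V.
Number of codes = 2^17 = 131072.
Step size = 0.89/131072 V = 6.790 µV.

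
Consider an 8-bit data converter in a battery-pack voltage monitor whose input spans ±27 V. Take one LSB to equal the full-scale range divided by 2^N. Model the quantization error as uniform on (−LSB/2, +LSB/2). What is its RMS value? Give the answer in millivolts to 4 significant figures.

The full-scale span is 27 − (-27) = 54 V.
LSB = 54 V ÷ 2^8 = 54/256 V = 210.938 mV.
For a uniform distribution on [−LSB/2, +LSB/2], V_rms = LSB/√12 = 210.938 mV/3.4641 = 60.89 mV.

60.89 mV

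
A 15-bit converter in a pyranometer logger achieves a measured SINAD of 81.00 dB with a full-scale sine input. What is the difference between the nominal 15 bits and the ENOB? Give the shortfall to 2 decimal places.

Effective bits = (81.00 − 1.76)/6.02 = 13.1628.
Lost resolution: 15 − 13.1628 = 1.8372 bits.

1.84 bits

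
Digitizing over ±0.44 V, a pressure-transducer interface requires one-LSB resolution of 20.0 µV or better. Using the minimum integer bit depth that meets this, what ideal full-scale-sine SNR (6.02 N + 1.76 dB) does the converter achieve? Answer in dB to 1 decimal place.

98.1 dB

Span: 0.44 V − (-0.44 V) = 0.88 V.
0.88 V / 20.0 µV = 44000. Since 2^15 = 32768 and 2^16 = 65536, N = 16.
6.02(16) + 1.76 = 98.08 dB.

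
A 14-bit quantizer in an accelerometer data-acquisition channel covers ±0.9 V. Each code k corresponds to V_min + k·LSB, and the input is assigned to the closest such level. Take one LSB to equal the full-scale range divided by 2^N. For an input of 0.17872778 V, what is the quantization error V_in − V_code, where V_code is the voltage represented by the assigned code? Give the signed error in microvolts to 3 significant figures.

Span: 0.9 V − (-0.9 V) = 1.8 V. LSB = 1.8 V / 2^14 ≈ 109.9 µV.
(0.17872778 − (-0.9)) / LSB = 1.07872778 × 16384/1.8 = 9818.8200. Nearest integer: k = 9819.
Reconstructed level: -0.9 + 9819 × 1.8/16384 V = 0.17874755859 V.
e = 0.17872778 − (0.17874755859) = −19.8 µV.

−19.8 µV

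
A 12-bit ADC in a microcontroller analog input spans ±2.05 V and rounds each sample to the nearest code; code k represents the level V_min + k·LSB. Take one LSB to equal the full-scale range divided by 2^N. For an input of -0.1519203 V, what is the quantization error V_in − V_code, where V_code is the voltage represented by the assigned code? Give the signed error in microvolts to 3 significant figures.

Range = 2.05 − (-2.05) = 4.1 V. LSB = 4.1 V / 2^12 ≈ 1.001 mV.
(-0.1519203 − (-2.05)) / LSB = 1.8980797 × 4096/4.1 = 1896.2279. Nearest integer: k = 1896.
Reconstructed level: -2.05 + 1896 × 4.1/4096 V = -0.1521484375 V.
e = -0.1519203 − (-0.1521484375) = +228 µV.

+228 µV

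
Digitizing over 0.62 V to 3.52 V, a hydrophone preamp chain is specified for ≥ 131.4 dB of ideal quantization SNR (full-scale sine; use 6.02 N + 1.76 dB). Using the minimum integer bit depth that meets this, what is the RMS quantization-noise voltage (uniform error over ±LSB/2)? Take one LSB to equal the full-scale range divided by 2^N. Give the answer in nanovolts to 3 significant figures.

Full-scale range = 3.52 V − (0.62 V) = 2.9 V.
6.02 N + 1.76 ≥ 131.4 gives N ≥ 21.535, so the minimum integer is 22.
LSB = 2.9 V ÷ 2^22 = 2.9/4194304 V = 0.69141 µV.
V_rms = LSB/√12 = 200 nV.

200 nV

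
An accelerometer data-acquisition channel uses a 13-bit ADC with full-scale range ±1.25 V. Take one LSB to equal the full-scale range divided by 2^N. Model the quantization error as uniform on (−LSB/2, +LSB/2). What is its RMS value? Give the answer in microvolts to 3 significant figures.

88.1 µV

Range = 1.25 − (-1.25) = 2.5 V.
LSB = 2.5 V / 2^13 = 305.18 µV.
RMS of a uniform error over width LSB is LSB/√12 = 88.1 µV.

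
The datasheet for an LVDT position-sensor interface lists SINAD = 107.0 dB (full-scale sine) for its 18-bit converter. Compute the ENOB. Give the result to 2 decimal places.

ENOB = (SINAD − 1.76) / 6.02 = (107.0 − 1.76) / 6.02 = 105.24 / 6.02 = 17.4817.

17.48 bits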